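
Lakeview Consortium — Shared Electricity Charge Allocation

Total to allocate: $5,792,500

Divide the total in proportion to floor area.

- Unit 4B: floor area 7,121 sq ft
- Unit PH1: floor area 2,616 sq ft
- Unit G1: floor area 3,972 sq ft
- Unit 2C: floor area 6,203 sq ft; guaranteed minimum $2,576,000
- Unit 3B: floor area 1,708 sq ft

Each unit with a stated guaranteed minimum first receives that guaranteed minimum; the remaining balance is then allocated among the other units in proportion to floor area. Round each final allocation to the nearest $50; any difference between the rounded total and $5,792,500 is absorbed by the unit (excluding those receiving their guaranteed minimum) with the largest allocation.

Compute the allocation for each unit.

Minimums first: Unit 2C $2,576,000. Remaining pool $3,216,500.
Remaining pool split over remaining floor area 15,417: Unit 4B 1,485,677.92 → $1,485,700; Unit PH1 545,784.78 → $545,800; Unit G1 828,691.57 → $828,700; Unit 3B 356,345.72 → $356,350.
Rounding difference −$50 applied to Unit 4B → $1,485,650.

Unit 4B: $1,485,650 | Unit PH1: $545,800 | Unit G1: $828,700 | Unit 2C: $2,576,000 | Unit 3B: $356,350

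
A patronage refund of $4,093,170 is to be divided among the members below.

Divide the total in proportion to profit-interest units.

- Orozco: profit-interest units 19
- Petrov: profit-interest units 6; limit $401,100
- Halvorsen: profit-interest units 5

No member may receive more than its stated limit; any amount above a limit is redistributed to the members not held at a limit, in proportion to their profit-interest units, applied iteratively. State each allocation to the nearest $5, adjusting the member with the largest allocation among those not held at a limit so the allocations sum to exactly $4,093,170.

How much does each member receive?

Orozco: $2,922,890 · Petrov: $401,100 · Halvorsen: $769,180

Sum of profit-interest units: 30.
Pro-rata shares before constraints: Orozco 2,592,341.00; Petrov 818,634.00; Halvorsen 682,195.00.
Capped: Petrov ($401,100); remaining pool $3,692,070 reallocated over remaining profit-interest units 24.
Remaining shares: Orozco 2,922,888.75 → $2,922,890; Halvorsen 769,181.25 → $769,180.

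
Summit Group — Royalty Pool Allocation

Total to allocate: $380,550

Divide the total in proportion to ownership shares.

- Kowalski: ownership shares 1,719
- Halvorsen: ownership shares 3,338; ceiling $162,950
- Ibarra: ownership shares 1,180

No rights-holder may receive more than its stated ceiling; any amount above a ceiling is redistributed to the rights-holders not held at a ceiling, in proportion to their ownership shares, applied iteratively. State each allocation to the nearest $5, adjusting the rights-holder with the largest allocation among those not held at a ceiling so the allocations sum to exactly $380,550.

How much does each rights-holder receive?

Kowalski: $129,030 | Halvorsen: $162,950 | Ibarra: $88,570

Combined ownership shares = 6,237.
Proportional shares (ignoring caps): Kowalski 104,884.63; Halvorsen 203,667.77; Ibarra 71,997.59.
Cap binds for Halvorsen ($162,950); remaining pool $217,600 reallocated over remaining ownership shares 2,899.
Shares after redistribution: Kowalski 129,028.77 → $129,030; Ibarra 88,571.23 → $88,570.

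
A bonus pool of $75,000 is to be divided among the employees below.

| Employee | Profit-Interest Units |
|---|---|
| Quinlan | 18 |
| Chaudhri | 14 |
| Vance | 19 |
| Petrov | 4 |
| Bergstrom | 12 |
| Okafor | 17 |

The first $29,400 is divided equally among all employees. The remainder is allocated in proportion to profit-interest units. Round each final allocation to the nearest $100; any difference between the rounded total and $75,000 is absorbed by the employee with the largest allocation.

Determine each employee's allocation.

Equal tier: $29,400 ÷ 6 = $4,900 apiece.
Remainder $45,600 by profit-interest units (total 84): Quinlan 9,771.43 → $9,800; Chaudhri 7,600.00 → $7,600; Vance 10,314.29 → $10,300; Petrov 2,171.43 → $2,200; Bergstrom 6,514.29 → $6,500; Okafor 9,228.57 → $9,200.
Totals: Quinlan $4,900 + $9,800 = $14,700; Chaudhri $4,900 + $7,600 = $12,500; Vance $4,900 + $10,300 = $15,200; Petrov $4,900 + $2,200 = $7,100; Bergstrom $4,900 + $6,500 = $11,400; Okafor $4,900 + $9,200 = $14,100.

Quinlan: $14,700 · Chaudhri: $12,500 · Vance: $15,200 · Petrov: $7,100 · Bergstrom: $11,400 · Okafor: $14,100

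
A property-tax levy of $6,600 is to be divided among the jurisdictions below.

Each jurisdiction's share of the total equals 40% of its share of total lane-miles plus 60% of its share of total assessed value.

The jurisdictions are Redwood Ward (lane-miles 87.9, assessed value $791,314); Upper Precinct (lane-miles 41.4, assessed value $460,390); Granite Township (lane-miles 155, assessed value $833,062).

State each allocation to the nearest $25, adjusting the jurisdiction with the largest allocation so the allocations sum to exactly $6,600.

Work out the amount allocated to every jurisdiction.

Totals — lane-miles 284.3, assessed value 2,084,766.
Blended shares (40% lane-miles + 60% assessed value): Redwood Ward 0.3514; Upper Precinct 0.1907; Granite Township 0.4578.
Pro-rata amounts: Redwood Ward 2,319.33; Upper Precinct 1,258.95; Granite Township 3,021.72.
After rounding ($25): Redwood Ward $2,325; Upper Precinct $1,250; Granite Township $3,025. Sum = $6,600.
Sum already equals the total — no adjustment.

Redwood Ward: $2,325; Upper Precinct: $1,250; Granite Township: $3,025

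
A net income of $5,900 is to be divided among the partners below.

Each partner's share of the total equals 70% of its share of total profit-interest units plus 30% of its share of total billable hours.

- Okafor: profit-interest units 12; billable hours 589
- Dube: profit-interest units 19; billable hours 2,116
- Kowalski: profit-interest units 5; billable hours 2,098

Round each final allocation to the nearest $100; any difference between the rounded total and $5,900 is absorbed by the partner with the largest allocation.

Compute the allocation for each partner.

Totals — profit-interest units 36, billable hours 4,803.
Composite weights (70% profit-interest units + 30% billable hours): Okafor 0.2701; Dube 0.5016; Kowalski 0.2283.
Pro-rata amounts: Okafor 1,593.72; Dube 2,959.51; Kowalski 1,346.77.
At nearest $100: Okafor $1,600; Dube $3,000; Kowalski $1,300. Sum = $5,900.
Sum already equals the total — no adjustment.

Okafor: $1,600 · Dube: $3,000 · Kowalski: $1,300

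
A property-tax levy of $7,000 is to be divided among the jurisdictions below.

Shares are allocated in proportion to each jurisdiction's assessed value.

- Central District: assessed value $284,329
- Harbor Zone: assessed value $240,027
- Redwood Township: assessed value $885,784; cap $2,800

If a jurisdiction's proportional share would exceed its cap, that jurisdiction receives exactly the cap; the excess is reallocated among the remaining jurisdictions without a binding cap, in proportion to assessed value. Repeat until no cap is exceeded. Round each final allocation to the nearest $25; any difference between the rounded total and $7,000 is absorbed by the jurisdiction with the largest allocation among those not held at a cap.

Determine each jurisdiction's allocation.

Central District: $2,275; Harbor Zone: $1,925; Redwood Township: $2,800

Assessed value total: 1,410,140.
Proportional shares (ignoring caps): Central District 1,411.42; Harbor Zone 1,191.51; Redwood Township 4,397.07.
Cap binds for Redwood Township ($2,800); remaining pool $4,200 reallocated over remaining assessed value 524,356.
Remaining shares: Central District 2,277.43 → $2,275; Harbor Zone 1,922.57 → $1,925.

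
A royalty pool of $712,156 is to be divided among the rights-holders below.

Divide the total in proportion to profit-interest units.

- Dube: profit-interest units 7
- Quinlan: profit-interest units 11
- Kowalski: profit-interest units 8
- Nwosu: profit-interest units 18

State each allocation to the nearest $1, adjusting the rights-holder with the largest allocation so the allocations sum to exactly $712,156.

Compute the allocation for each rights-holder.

Sum of profit-interest units: 44.
Pro-rata amounts: Dube 7/44 × $712,156 = 113,297.55; Quinlan 11/44 × $712,156 = 178,039.00; Kowalski 8/44 × $712,156 = 129,482.91; Nwosu 18/44 × $712,156 = 291,336.55.
Rounded to nearest $1: Dube $113,298; Quinlan $178,039; Kowalski $129,483; Nwosu $291,337. Sum = $712,157.
Difference $712,156 − $712,157 = −$1 applied to largest allocation (Nwosu): Nwosu becomes $291,336.

Dube: $113,298; Quinlan: $178,039; Kowalski: $129,483; Nwosu: $291,336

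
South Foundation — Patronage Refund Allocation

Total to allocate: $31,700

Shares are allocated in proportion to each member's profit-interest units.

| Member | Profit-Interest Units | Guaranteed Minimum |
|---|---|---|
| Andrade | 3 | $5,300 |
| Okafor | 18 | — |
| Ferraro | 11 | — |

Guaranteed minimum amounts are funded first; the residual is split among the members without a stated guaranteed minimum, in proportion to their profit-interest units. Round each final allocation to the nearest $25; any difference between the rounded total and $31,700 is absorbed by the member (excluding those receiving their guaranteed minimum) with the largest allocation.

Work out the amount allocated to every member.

Minimums first: Andrade $5,300. Balance $26,400.
Balance split over remaining profit-interest units 29: Okafor 16,386.21 → $16,375; Ferraro 10,013.79 → $10,025.

Andrade: $5,300 | Okafor: $16,375 | Ferraro: $10,025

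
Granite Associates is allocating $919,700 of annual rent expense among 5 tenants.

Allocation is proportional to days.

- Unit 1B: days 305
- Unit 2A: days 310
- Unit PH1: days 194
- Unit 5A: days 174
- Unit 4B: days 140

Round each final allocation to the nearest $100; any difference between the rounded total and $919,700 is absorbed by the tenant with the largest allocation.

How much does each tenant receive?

Unit 1B: $249,800; Unit 2A: $253,800; Unit PH1: $158,900; Unit 5A: $142,500; Unit 4B: $114,700

Days total: 1,123.
Pro-rata amounts: Unit 1B 305/1,123 × $919,700 = 249,784.95; Unit 2A 310/1,123 × $919,700 = 253,879.79; Unit PH1 194/1,123 × $919,700 = 158,879.61; Unit 5A 174/1,123 × $919,700 = 142,500.27; Unit 4B 140/1,123 × $919,700 = 114,655.39.
After rounding ($100): Unit 1B $249,800; Unit 2A $253,900; Unit PH1 $158,900; Unit 5A $142,500; Unit 4B $114,700. Sum = $919,800.
Difference $919,700 − $919,800 = −$100 applied to largest allocation (Unit 2A): Unit 2A becomes $253,800.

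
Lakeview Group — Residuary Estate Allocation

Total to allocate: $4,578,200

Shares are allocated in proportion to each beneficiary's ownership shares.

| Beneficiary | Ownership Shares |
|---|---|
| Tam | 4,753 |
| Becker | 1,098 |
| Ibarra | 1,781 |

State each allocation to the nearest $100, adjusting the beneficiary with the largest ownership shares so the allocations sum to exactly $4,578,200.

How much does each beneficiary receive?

Tam: $2,851,100 | Becker: $658,700 | Ibarra: $1,068,400

Combined ownership shares = 7,632.
Unrounded shares: Tam 4,753/7,632 × $4,578,200 = 2,851,177.23; Becker 1,098/7,632 × $4,578,200 = 658,656.13; Ibarra 1,781/7,632 × $4,578,200 = 1,068,366.64.
After rounding ($100): Tam $2,851,200; Becker $658,700; Ibarra $1,068,400. Sum = $4,578,300.
Difference $4,578,200 − $4,578,300 = −$100 applied to largest ownership shares (Tam): Tam becomes $2,851,100.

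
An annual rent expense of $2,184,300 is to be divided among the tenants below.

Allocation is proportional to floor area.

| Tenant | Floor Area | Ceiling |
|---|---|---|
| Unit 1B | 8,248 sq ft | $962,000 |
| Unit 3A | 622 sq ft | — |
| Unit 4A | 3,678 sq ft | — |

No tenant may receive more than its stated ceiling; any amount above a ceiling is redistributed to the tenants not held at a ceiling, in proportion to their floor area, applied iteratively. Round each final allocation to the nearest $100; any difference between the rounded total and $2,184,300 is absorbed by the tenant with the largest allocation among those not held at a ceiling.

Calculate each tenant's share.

Total floor area = 12,548.
Proportional shares (ignoring caps): Unit 1B 1,435,775.14; Unit 3A 108,274.99; Unit 4A 640,249.87.
Capped: Unit 1B ($962,000); balance $1,222,300 reallocated over remaining floor area 4,300.
Shares after redistribution: Unit 3A 176,807.12 → $176,800; Unit 4A 1,045,492.88 → $1,045,500.

Unit 1B: $962,000 | Unit 3A: $176,800 | Unit 4A: $1,045,500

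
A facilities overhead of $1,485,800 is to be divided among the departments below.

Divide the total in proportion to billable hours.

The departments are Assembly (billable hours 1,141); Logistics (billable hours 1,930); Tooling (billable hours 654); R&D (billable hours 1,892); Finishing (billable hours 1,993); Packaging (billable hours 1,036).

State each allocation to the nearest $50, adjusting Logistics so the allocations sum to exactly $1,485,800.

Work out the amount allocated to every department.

Assembly: $196,100; Logistics: $331,600; Tooling: $112,400; R&D: $325,150; Finishing: $342,500; Packaging: $178,050

Total billable hours = 8,646.
Proportional shares: Assembly 1,141/8,646 × $1,485,800 = 196,078.86; Logistics 1,930/8,646 × $1,485,800 = 331,667.13; Tooling 654/8,646 × $1,485,800 = 112,388.76; R&D 1,892/8,646 × $1,485,800 = 325,136.90; Finishing 1,993/8,646 × $1,485,800 = 342,493.57; Packaging 1,036/8,646 × $1,485,800 = 178,034.79.
At nearest $50: Assembly $196,100; Logistics $331,650; Tooling $112,400; R&D $325,150; Finishing $342,500; Packaging $178,050. Sum = $1,485,850.
Difference $1,485,800 − $1,485,850 = −$50 applied to Logistics: Logistics becomes $331,600.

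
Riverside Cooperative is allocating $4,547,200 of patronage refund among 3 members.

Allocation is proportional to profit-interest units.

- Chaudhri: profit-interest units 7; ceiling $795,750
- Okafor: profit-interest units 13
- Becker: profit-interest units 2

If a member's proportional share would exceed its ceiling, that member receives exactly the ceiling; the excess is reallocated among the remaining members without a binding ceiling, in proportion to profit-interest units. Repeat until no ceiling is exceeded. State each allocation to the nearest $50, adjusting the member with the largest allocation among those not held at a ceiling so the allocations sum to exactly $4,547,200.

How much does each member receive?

Sum of profit-interest units: 22.
Pro-rata shares before constraints: Chaudhri 1,446,836.36; Okafor 2,686,981.82; Becker 413,381.82.
Held at cap: Chaudhri ($795,750); residual $3,751,450 reallocated over remaining profit-interest units 15.
Redistributed shares: Okafor 3,251,256.67 → $3,251,250; Becker 500,193.33 → $500,200.

Chaudhri: $795,750; Okafor: $3,251,250; Becker: $500,200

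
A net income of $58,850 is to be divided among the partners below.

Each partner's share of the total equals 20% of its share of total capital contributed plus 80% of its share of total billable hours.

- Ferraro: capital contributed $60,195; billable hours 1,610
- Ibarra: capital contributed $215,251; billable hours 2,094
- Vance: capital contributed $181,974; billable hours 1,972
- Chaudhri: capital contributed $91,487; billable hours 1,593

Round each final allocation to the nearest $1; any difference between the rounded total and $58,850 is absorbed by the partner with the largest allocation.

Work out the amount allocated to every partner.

Totals — capital contributed 548,907, billable hours 7,269.
Composite weights (20% capital contributed + 80% billable hours): Ferraro 0.1991; Ibarra 0.3089; Vance 0.2833; Chaudhri 0.2087.
Unrounded shares: Ferraro 11,718.42; Ibarra 18,178.00; Vance 16,674.29; Chaudhri 12,279.29.
After rounding ($1): Ferraro $11,718; Ibarra $18,178; Vance $16,674; Chaudhri $12,279. Sum = $58,849.
Difference $58,850 − $58,849 = +$1 applied to largest allocation (Ibarra): Ibarra becomes $18,179.

Ferraro: $11,718; Ibarra: $18,179; Vance: $16,674; Chaudhri: $12,279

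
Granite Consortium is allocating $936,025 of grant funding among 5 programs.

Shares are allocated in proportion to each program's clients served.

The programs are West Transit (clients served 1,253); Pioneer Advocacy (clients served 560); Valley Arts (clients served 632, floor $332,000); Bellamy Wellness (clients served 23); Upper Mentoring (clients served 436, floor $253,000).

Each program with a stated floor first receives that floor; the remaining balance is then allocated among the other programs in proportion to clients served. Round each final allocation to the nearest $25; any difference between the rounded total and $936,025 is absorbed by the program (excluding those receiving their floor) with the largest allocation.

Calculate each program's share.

West Transit: $239,550 | Pioneer Advocacy: $107,075 | Valley Arts: $332,000 | Bellamy Wellness: $4,400 | Upper Mentoring: $253,000

Minimums first: Valley Arts $332,000; Upper Mentoring $253,000. Residual $351,025.
Residual split over remaining clients served 1,836: West Transit 239,561.18 → $239,550; Pioneer Advocacy 107,066.45 → $107,075; Bellamy Wellness 4,397.37 → $4,400.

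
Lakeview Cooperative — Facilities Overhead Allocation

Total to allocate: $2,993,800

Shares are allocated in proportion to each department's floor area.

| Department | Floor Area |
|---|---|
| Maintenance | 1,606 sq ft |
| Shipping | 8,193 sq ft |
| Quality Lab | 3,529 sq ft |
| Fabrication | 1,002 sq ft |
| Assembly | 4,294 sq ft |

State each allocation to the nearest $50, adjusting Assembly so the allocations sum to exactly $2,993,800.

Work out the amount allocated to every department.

Combined floor area = 18,624.
Raw shares: Maintenance 1,606/18,624 × $2,993,800 = 258,163.81; Shipping 8,193/18,624 × $2,993,800 = 1,317,021.23; Quality Lab 3,529/18,624 × $2,993,800 = 567,285.23; Fabrication 1,002/18,624 × $2,993,800 = 161,071.07; Assembly 4,294/18,624 × $2,993,800 = 690,258.66.
After rounding ($50): Maintenance $258,150; Shipping $1,317,000; Quality Lab $567,300; Fabrication $161,050; Assembly $690,250. Sum = $2,993,750.
Difference $2,993,800 − $2,993,750 = +$50 applied to Assembly: Assembly becomes $690,300.

Maintenance: $258,150 | Shipping: $1,317,000 | Quality Lab: $567,300 | Fabrication: $161,050 | Assembly: $690,300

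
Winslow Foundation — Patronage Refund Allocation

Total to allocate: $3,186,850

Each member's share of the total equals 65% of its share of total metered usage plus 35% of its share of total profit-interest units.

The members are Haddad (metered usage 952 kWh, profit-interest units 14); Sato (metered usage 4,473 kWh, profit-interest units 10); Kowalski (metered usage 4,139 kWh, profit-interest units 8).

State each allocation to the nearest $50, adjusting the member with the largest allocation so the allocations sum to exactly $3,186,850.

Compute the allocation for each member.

Haddad: $694,200; Sato: $1,317,350; Kowalski: $1,175,300

Metered usage total 9,564; profit-interest units total 32.
Blended shares (65% metered usage + 35% profit-interest units): Haddad 0.2178; Sato 0.4134; Kowalski 0.3688.
Pro-rata amounts: Haddad 694,178.67; Sato 1,317,362.12; Kowalski 1,175,309.21.
Rounded to nearest $50: Haddad $694,200; Sato $1,317,350; Kowalski $1,175,300. Sum = $3,186,850.
Rounded total matches; no reconciliation needed.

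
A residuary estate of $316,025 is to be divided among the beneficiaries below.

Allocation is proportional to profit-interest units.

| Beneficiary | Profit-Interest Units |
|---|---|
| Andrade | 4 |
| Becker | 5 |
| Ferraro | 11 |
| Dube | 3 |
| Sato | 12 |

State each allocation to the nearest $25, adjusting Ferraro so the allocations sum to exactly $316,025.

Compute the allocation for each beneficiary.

Total profit-interest units = 35.
Pro-rata amounts: Andrade 4/35 × $316,025 = 36,117.14; Becker 5/35 × $316,025 = 45,146.43; Ferraro 11/35 × $316,025 = 99,322.14; Dube 3/35 × $316,025 = 27,087.86; Sato 12/35 × $316,025 = 108,351.43.
Rounded to nearest $25: Andrade $36,125; Becker $45,150; Ferraro $99,325; Dube $27,100; Sato $108,350. Sum = $316,050.
Difference $316,025 − $316,050 = −$25 applied to Ferraro: Ferraro becomes $99,300.

Andrade: $36,125 · Becker: $45,150 · Ferraro: $99,300 · Dube: $27,100 · Sato: $108,350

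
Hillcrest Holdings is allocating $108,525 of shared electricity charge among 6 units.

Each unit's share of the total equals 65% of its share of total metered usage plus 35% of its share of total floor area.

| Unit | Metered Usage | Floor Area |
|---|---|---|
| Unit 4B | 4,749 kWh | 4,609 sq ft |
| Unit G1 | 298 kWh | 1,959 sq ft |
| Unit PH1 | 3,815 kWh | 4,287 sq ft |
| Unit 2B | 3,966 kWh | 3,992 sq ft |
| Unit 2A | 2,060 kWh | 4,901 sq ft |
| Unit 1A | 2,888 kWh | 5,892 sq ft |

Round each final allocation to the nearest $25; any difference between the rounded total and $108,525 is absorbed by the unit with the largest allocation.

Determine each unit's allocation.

Unit 4B: $25,675; Unit G1: $4,075; Unit PH1: $21,500; Unit 2B: $21,650; Unit 2A: $15,425; Unit 1A: $20,200

Totals — metered usage 17,776, floor area 25,640.
Composite weights (65% metered usage + 35% floor area): Unit 4B 0.2366; Unit G1 0.0376; Unit PH1 0.1980; Unit 2B 0.1995; Unit 2A 0.1422; Unit 1A 0.1860.
Pro-rata amounts: Unit 4B 25,673.55; Unit G1 4,084.68; Unit PH1 21,490.10; Unit 2B 21,652.30; Unit 2A 15,435.25; Unit 1A 20,189.13.
At nearest $25: Unit 4B $25,675; Unit G1 $4,075; Unit PH1 $21,500; Unit 2B $21,650; Unit 2A $15,425; Unit 1A $20,200. Sum = $108,525.
Sum already equals the total — no adjustment.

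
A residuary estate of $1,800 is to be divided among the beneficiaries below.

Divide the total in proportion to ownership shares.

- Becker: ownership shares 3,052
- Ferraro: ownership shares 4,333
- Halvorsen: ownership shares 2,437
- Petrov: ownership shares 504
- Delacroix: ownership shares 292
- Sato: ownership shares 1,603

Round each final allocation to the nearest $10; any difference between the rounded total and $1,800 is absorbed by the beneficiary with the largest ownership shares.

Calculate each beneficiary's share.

Sum of ownership shares: 3,052 + 4,333 + 2,437 + 504 + 292 + 1,603 = 12,221.
Raw shares: Becker 449.52; Ferraro 638.20; Halvorsen 358.94; Petrov 74.23; Delacroix 43.01; Sato 236.10.
At nearest $10: Becker $450; Ferraro $640; Halvorsen $360; Petrov $70; Delacroix $40; Sato $240. Sum = $1,800.
Rounded total matches; no reconciliation needed.

Becker: $450; Ferraro: $640; Halvorsen: $360; Petrov: $70; Delacroix: $40; Sato: $240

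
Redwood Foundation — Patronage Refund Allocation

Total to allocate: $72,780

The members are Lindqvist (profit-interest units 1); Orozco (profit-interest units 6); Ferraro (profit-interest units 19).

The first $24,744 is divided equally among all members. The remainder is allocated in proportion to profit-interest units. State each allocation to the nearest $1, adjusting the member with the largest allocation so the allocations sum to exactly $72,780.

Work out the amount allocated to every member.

$24,744 shared equally gives $8,248 per member.
Remainder $48,036 by profit-interest units (total 26): Lindqvist 1,847.54 → $1,848; Orozco 11,085.23 → $11,085; Ferraro 35,103.23 → $35,103.
Totals: Lindqvist $8,248 + $1,848 = $10,096; Orozco $8,248 + $11,085 = $19,333; Ferraro $8,248 + $35,103 = $43,351.

Lindqvist: $10,096 | Orozco: $19,333 | Ferraro: $43,351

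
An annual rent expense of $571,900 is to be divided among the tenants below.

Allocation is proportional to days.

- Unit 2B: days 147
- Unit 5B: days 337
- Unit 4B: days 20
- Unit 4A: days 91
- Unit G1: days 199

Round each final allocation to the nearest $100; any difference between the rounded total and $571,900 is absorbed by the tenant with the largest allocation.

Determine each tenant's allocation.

Unit 2B: $105,900; Unit 5B: $242,800; Unit 4B: $14,400; Unit 4A: $65,500; Unit G1: $143,300

Sum of days: 794.
Unrounded shares: Unit 2B 147/794 × $571,900 = 105,880.73; Unit 5B 337/794 × $571,900 = 242,733.38; Unit 4B 20/794 × $571,900 = 14,405.54; Unit 4A 91/794 × $571,900 = 65,545.21; Unit G1 199/794 × $571,900 = 143,335.14.
Rounded to nearest $100: Unit 2B $105,900; Unit 5B $242,700; Unit 4B $14,400; Unit 4A $65,500; Unit G1 $143,300. Sum = $571,800.
Difference $571,900 − $571,800 = +$100 applied to largest allocation (Unit 5B): Unit 5B becomes $242,800.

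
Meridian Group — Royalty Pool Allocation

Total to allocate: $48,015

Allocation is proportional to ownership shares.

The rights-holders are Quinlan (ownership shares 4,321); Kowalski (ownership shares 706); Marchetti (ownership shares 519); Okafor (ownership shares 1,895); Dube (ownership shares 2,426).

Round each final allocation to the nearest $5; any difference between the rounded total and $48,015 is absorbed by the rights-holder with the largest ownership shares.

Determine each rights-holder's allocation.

Sum of ownership shares: 9,867.
Pro-rata amounts: Quinlan 4,321/9,867 × $48,015 = 21,026.94; Kowalski 706/9,867 × $48,015 = 3,435.55; Marchetti 519/9,867 × $48,015 = 2,525.57; Okafor 1,895/9,867 × $48,015 = 9,221.49; Dube 2,426/9,867 × $48,015 = 11,805.45.
Rounded to nearest $5: Quinlan $21,025; Kowalski $3,435; Marchetti $2,525; Okafor $9,220; Dube $11,805. Sum = $48,010.
Difference $48,015 − $48,010 = +$5 applied to largest ownership shares (Quinlan): Quinlan becomes $21,030.

Quinlan: $21,030 · Kowalski: $3,435 · Marchetti: $2,525 · Okafor: $9,220 · Dube: $11,805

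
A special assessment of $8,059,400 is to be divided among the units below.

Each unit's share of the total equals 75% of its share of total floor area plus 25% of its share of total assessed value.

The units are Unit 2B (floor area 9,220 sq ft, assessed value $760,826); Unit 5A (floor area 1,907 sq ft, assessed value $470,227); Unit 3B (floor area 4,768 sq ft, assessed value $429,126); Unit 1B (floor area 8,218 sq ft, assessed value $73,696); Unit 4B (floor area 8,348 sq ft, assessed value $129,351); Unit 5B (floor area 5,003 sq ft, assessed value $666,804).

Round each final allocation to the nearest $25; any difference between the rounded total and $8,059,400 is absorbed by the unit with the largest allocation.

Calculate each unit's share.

Floor area total 37,464; assessed value total 2,530,030.
Combined weights (75% floor area + 25% assessed value): Unit 2B 0.2598; Unit 5A 0.0846; Unit 3B 0.1379; Unit 1B 0.1718; Unit 4B 0.1799; Unit 5B 0.1660.
Unrounded shares: Unit 2B 2,093,483.45; Unit 5A 682,157.43; Unit 3B 1,111,027.67; Unit 1B 1,384,605.44; Unit 4B 1,449,902.21; Unit 5B 1,338,223.81.
Rounded to nearest $25: Unit 2B $2,093,475; Unit 5A $682,150; Unit 3B $1,111,025; Unit 1B $1,384,600; Unit 4B $1,449,900; Unit 5B $1,338,225. Sum = $8,059,375.
Difference $8,059,400 − $8,059,375 = +$25 applied to largest allocation (Unit 2B): Unit 2B becomes $2,093,500.

Unit 2B: $2,093,500 · Unit 5A: $682,150 · Unit 3B: $1,111,025 · Unit 1B: $1,384,600 · Unit 4B: $1,449,900 · Unit 5B: $1,338,225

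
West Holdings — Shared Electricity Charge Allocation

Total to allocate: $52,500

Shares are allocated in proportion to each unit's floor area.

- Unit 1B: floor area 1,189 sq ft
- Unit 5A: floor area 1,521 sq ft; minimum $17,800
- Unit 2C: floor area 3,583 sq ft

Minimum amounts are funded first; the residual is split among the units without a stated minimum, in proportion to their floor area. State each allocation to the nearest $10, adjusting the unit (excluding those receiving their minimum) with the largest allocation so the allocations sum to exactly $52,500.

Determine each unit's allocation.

Fund the minimums — Unit 5A $17,800. Residual $34,700.
Residual split over remaining floor area 4,772: Unit 1B 8,645.91 → $8,650; Unit 2C 26,054.09 → $26,050.

Unit 1B: $8,650 | Unit 5A: $17,800 | Unit 2C: $26,050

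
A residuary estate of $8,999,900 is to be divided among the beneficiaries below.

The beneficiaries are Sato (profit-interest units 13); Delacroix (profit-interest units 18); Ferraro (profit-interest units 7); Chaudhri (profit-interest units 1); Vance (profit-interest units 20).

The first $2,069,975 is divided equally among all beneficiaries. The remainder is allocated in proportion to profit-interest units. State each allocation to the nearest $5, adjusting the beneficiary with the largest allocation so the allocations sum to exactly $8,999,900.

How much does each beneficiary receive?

Equal tier: $2,069,975 ÷ 5 = $413,995 apiece.
Remainder $6,929,925 by profit-interest units (total 59): Sato 1,526,932.63 → $1,526,935; Delacroix 2,114,214.41 → $2,114,215; Ferraro 822,194.49 → $822,195; Chaudhri 117,456.36 → $117,455; Vance 2,349,127.12 → $2,349,125.
Totals: Sato $413,995 + $1,526,935 = $1,940,930; Delacroix $413,995 + $2,114,215 = $2,528,210; Ferraro $413,995 + $822,195 = $1,236,190; Chaudhri $413,995 + $117,455 = $531,450; Vance $413,995 + $2,349,125 = $2,763,120.

Sato: $1,940,930 · Delacroix: $2,528,210 · Ferraro: $1,236,190 · Chaudhri: $531,450 · Vance: $2,763,120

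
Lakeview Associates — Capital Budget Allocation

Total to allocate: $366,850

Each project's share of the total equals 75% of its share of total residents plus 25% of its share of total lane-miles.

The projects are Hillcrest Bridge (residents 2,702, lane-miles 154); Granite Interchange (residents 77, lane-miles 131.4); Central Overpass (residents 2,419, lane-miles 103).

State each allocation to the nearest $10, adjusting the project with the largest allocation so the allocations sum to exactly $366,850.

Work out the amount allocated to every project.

Totals — residents 5,198, lane-miles 388.4.
Composite weights (75% residents + 25% lane-miles): Hillcrest Bridge 0.4890; Granite Interchange 0.0957; Central Overpass 0.4153.
Pro-rata amounts: Hillcrest Bridge 179,384.55; Granite Interchange 35,103.07; Central Overpass 152,362.38.
Rounded to nearest $10: Hillcrest Bridge $179,380; Granite Interchange $35,100; Central Overpass $152,360. Sum = $366,840.
Difference $366,850 − $366,840 = +$10 applied to largest allocation (Hillcrest Bridge): Hillcrest Bridge becomes $179,390.

Hillcrest Bridge: $179,390; Granite Interchange: $35,100; Central Overpass: $152,360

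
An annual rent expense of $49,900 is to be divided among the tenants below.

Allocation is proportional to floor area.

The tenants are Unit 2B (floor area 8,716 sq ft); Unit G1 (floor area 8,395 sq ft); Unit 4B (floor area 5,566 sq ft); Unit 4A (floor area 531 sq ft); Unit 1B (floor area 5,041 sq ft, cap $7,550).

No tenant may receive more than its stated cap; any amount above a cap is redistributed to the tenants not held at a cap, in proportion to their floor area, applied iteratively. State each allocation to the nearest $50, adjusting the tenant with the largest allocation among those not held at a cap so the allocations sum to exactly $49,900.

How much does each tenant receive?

Unit 2B: $15,950; Unit G1: $15,300; Unit 4B: $10,150; Unit 4A: $950; Unit 1B: $7,550

Total floor area = 28,249.
Pro-rata shares before constraints: Unit 2B 15,396.24; Unit G1 14,829.22; Unit 4B 9,831.97; Unit 4A 937.98; Unit 1B 8,904.59.
Held at cap: Unit 1B ($7,550); residual $42,350 reallocated over remaining floor area 23,208.
Shares after redistribution: Unit 2B 15,904.97 → $15,900; Unit G1 15,319.21 → $15,300; Unit 4B 10,156.85 → $10,150; Unit 4A 968.97 → $950.
Rounding difference +$50 applied to Unit 2B → $15,950.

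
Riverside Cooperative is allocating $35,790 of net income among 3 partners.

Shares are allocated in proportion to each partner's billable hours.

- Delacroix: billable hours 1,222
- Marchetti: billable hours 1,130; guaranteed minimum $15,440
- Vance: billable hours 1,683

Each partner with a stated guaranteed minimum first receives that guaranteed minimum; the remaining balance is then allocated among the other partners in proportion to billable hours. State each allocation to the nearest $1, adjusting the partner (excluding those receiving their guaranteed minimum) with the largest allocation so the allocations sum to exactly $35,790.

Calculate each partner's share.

Delacroix: $8,560 · Marchetti: $15,440 · Vance: $11,790

Fund the minimums — Marchetti $15,440. Balance $20,350.
Balance split over remaining billable hours 2,905: Delacroix 8,560.31 → $8,560; Vance 11,789.69 → $11,790.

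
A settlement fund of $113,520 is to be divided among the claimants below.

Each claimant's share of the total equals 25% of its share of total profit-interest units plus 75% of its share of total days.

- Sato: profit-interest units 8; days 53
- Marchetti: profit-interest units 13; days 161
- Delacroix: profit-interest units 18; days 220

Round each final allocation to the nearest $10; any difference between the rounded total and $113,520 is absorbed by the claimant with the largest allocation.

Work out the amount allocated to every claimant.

Totals — profit-interest units 39, days 434.
Blended shares (25% profit-interest units + 75% days): Sato 0.1429; Marchetti 0.3616; Delacroix 0.4956.
Pro-rata amounts: Sato 16,218.82; Marchetti 41,044.19; Delacroix 56,256.99.
After rounding ($10): Sato $16,220; Marchetti $41,040; Delacroix $56,260. Sum = $113,520.
No rounding difference to absorb.

Sato: $16,220 · Marchetti: $41,040 · Delacroix: $56,260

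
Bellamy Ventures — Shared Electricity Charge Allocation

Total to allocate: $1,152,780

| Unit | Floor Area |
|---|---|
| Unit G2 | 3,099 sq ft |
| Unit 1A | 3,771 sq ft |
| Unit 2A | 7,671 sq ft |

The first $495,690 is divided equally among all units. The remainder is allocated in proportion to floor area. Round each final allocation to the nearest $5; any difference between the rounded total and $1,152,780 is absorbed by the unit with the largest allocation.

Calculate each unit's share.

Unit G2: $305,270 · Unit 1A: $335,635 · Unit 2A: $511,875

First tranche $495,690 split equally: $165,230 each.
Remainder $657,090 by floor area (total 14,541): Unit G2 140,040.02 → $140,040; Unit 1A 170,406.88 → $170,405; Unit 2A 346,643.11 → $346,645.
Totals: Unit G2 $165,230 + $140,040 = $305,270; Unit 1A $165,230 + $170,405 = $335,635; Unit 2A $165,230 + $346,645 = $511,875.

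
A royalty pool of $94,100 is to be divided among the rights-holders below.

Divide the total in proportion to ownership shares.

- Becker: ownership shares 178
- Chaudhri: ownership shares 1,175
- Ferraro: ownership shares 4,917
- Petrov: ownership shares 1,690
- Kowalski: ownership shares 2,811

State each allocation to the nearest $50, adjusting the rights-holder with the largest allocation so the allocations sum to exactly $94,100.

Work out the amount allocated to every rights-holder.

Becker: $1,550 · Chaudhri: $10,250 · Ferraro: $43,000 · Petrov: $14,750 · Kowalski: $24,550

Combined ownership shares = 10,771.
Proportional shares: Becker 178/10,771 × $94,100 = 1,555.08; Chaudhri 1,175/10,771 × $94,100 = 10,265.30; Ferraro 4,917/10,771 × $94,100 = 42,956.99; Petrov 1,690/10,771 × $94,100 = 14,764.55; Kowalski 2,811/10,771 × $94,100 = 24,558.08.
At nearest $50: Becker $1,550; Chaudhri $10,250; Ferraro $42,950; Petrov $14,750; Kowalski $24,550. Sum = $94,050.
Difference $94,100 − $94,050 = +$50 applied to largest allocation (Ferraro): Ferraro becomes $43,000.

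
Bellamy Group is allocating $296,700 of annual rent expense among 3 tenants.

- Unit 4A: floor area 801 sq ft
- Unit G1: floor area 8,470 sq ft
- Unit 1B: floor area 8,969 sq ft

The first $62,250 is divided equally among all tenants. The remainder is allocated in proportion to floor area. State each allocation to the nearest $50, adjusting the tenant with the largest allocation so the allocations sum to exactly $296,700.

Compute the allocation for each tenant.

Unit 4A: $31,050 · Unit G1: $129,600 · Unit 1B: $136,050

First tranche $62,250 split equally: $20,750 each.
Remainder $234,450 by floor area (total 18,240): Unit 4A 10,295.75 → $10,300; Unit G1 108,870.15 → $108,850; Unit 1B 115,284.10 → $115,300.
Totals: Unit 4A $20,750 + $10,300 = $31,050; Unit G1 $20,750 + $108,850 = $129,600; Unit 1B $20,750 + $115,300 = $136,050.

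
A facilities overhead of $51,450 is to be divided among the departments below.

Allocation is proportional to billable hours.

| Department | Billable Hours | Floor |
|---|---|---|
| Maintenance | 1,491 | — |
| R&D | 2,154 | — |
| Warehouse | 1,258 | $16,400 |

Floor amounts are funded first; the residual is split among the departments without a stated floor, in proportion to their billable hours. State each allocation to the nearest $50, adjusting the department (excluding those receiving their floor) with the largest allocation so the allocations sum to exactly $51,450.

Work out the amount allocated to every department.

Maintenance: $14,350; R&D: $20,700; Warehouse: $16,400

Minimums first: Warehouse $16,400. Remaining pool $35,050.
Remaining pool split over remaining billable hours 3,645: Maintenance 14,337.33 → $14,350; R&D 20,712.67 → $20,700.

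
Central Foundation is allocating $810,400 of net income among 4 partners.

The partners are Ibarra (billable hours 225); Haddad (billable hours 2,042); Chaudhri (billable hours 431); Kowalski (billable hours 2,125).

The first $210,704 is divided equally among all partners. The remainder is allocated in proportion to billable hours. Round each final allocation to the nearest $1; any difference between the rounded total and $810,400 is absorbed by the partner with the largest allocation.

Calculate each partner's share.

Ibarra: $80,653 | Haddad: $306,580 | Chaudhri: $106,267 | Kowalski: $316,900

Equal tier: $210,704 ÷ 4 = $52,676 apiece.
Remainder $599,696 by billable hours (total 4,823): Ibarra 27,976.70 → $27,977; Haddad 253,904.05 → $253,904; Chaudhri 53,590.91 → $53,591; Kowalski 264,224.34 → $264,224.
Totals: Ibarra $52,676 + $27,977 = $80,653; Haddad $52,676 + $253,904 = $306,580; Chaudhri $52,676 + $53,591 = $106,267; Kowalski $52,676 + $264,224 = $316,900.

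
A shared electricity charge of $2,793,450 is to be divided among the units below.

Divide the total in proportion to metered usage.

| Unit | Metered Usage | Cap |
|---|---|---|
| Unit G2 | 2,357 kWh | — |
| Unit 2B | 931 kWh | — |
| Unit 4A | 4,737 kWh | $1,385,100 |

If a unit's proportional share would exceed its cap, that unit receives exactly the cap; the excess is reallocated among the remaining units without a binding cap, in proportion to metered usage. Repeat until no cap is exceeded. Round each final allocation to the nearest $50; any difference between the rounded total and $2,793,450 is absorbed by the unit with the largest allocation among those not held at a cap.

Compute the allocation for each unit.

Total metered usage = 8,025.
Pro-rata shares before constraints: Unit G2 820,456.28; Unit 2B 324,075.01; Unit 4A 1,648,918.71.
Cap binds for Unit 4A ($1,385,100); balance $1,408,350 reallocated over remaining metered usage 3,288.
Redistributed shares: Unit G2 1,009,574.50 → $1,009,550; Unit 2B 398,775.50 → $398,800.

Unit G2: $1,009,550 · Unit 2B: $398,800 · Unit 4A: $1,385,100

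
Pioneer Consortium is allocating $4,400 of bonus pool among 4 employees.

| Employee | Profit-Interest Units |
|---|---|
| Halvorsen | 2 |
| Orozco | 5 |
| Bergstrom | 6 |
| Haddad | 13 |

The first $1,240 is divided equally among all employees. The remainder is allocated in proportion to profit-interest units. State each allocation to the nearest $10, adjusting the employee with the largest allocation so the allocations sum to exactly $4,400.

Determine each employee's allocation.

Halvorsen: $550; Orozco: $920; Bergstrom: $1,040; Haddad: $1,890

$1,240 shared equally gives $310 per employee.
Remainder $3,160 by profit-interest units (total 26): Halvorsen 243.08 → $240; Orozco 607.69 → $610; Bergstrom 729.23 → $730; Haddad 1,580.00 → $1,580.
Totals: Halvorsen $310 + $240 = $550; Orozco $310 + $610 = $920; Bergstrom $310 + $730 = $1,040; Haddad $310 + $1,580 = $1,890.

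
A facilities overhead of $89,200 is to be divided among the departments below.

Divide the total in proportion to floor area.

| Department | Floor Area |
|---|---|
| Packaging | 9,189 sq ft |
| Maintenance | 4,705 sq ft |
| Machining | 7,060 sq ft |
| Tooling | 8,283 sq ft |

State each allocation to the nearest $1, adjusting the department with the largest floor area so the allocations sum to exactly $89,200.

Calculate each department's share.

Packaging: $28,034 | Maintenance: $14,355 | Machining: $21,540 | Tooling: $25,271

Sum of floor area: 29,237.
Proportional shares: Packaging 9,189/29,237 × $89,200 = 28,034.98; Maintenance 4,705/29,237 × $89,200 = 14,354.62; Machining 7,060/29,237 × $89,200 = 21,539.56; Tooling 8,283/29,237 × $89,200 = 25,270.84.
Rounded to nearest $1: Packaging $28,035; Maintenance $14,355; Machining $21,540; Tooling $25,271. Sum = $89,201.
Difference $89,200 − $89,201 = −$1 applied to largest floor area (Packaging): Packaging becomes $28,034.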